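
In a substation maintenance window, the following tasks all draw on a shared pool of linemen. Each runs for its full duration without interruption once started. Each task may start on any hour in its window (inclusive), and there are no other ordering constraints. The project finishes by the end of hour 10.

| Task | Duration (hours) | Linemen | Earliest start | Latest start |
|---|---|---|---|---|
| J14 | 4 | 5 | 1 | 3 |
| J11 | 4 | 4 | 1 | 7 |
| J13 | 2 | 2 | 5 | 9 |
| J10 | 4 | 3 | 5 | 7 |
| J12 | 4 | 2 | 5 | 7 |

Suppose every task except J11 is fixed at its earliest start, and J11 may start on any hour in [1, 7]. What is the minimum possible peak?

9

J11@1: h1:9  h2:9  h3:9  h4:9  h5:7  h6:7  h7:5  h8:5  h9:0  h10:0 → peak 9
J11@2: h1:5  h2:9  h3:9  h4:9  h5:11  h6:7  h7:5  h8:5  h9:0  h10:0 → peak 11
J11@3: h1:5  h2:5  h3:9  h4:9  h5:11  h6:11  h7:5  h8:5  h9:0  h10:0 → peak 11
J11@4: h1:5  h2:5  h3:5  h4:9  h5:11  h6:11  h7:9  h8:5  h9:0  h10:0 → peak 11
J11@5: h1:5  h2:5  h3:5  h4:5  h5:11  h6:11  h7:9  h8:9  h9:0  h10:0 → peak 11
J11@6: h1:5  h2:5  h3:5  h4:5  h5:7  h6:11  h7:9  h8:9  h9:4  h10:0 → peak 11
J11@7: h1:5  h2:5  h3:5  h4:5  h5:7  h6:7  h7:9  h8:9  h9:4  h10:4 → peak 9
Best is J11@1, peak 9.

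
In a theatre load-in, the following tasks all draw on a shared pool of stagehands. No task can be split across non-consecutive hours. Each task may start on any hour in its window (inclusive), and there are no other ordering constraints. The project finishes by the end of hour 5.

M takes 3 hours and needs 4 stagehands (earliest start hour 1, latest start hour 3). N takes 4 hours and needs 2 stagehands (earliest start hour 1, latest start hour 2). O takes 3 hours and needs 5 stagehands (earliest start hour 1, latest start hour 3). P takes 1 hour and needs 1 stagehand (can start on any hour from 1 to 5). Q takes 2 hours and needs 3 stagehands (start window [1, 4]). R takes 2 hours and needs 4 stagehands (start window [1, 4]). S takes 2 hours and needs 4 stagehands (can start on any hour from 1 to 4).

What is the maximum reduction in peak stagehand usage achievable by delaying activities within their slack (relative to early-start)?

10

Early-start peak: h1:23  h2:22  h3:11  h4:2  h5:0 ⇒ 23.
Leveled (M@1, N@1, O@1, P@1, Q@4, R@4, S@4): h1:12  h2:11  h3:11  h4:13  h5:11 ⇒ 13.
Reduction 23 − 13 = 10.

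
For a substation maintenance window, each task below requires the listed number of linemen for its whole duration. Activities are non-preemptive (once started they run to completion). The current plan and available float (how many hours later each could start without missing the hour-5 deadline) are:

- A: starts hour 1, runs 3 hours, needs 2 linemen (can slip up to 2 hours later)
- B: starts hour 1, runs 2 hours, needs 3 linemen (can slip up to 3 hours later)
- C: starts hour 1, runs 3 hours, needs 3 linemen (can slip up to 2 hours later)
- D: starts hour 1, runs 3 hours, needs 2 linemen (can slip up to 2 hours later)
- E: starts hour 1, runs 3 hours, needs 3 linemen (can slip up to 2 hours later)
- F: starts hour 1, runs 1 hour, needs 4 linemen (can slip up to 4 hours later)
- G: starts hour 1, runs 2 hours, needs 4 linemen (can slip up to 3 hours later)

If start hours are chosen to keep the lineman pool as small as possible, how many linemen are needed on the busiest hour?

Early-start (A@1, B@1, C@1, D@1, E@1, F@1, G@1) gives peak 21: h1:21  h2:17  h3:10  h4:0  h5:0.
Shift E→3, F→4, G→4.
Schedule A@1, B@1, C@1, D@1, E@3, F@4, G@4: h1:10  h2:10  h3:10  h4:11  h5:7 — peak 11.

11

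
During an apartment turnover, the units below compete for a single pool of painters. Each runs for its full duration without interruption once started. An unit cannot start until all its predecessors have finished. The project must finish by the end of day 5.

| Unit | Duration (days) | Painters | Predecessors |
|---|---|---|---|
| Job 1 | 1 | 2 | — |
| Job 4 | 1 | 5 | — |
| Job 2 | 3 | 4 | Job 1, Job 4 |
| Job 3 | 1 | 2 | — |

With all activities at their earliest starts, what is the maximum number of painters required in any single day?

9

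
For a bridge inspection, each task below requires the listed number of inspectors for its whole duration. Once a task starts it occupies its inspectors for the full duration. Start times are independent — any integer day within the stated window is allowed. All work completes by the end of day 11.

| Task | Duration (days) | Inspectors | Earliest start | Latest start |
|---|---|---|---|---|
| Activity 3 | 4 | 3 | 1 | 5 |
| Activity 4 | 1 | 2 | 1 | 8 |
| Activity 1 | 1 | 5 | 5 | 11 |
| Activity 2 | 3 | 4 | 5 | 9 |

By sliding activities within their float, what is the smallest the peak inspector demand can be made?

5

Early-start (Activity 3@1, Activity 4@1, Activity 1@5, Activity 2@5) gives peak 9: d1:5  d2:3  d3:3  d4:3  d5:9  d6:4  d7:4  d8:0  d9:0  d10:0  d11:0.
Shift Activity 2→6.
Schedule Activity 3@1, Activity 4@1, Activity 1@5, Activity 2@6: d1:5  d2:3  d3:3  d4:3  d5:5  d6:4  d7:4  d8:4  d9:0  d10:0  d11:0 — peak 5.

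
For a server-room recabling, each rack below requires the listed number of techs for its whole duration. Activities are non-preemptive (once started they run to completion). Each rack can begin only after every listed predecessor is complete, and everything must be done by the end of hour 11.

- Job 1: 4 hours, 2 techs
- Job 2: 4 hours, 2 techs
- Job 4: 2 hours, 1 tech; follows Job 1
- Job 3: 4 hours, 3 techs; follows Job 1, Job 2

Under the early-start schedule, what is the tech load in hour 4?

At early start, hour 4 has: Job 1, Job 2.
Demand: 2 + 2 = 4.

4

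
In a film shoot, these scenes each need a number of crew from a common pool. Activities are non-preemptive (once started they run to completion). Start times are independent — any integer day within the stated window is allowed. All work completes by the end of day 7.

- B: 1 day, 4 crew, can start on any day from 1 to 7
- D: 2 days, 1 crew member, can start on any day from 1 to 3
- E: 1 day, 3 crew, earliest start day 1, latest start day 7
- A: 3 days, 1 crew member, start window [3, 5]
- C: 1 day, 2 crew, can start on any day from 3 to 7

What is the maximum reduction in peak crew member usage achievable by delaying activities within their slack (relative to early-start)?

Early-start peak: d1:8  d2:1  d3:3  d4:1  d5:1  d6:0  d7:0 ⇒ 8.
Leveled (B@1, D@2, E@2, A@3, C@3): d1:4  d2:4  d3:4  d4:1  d5:1  d6:0  d7:0 ⇒ 4.
Reduction 8 − 4 = 4.

4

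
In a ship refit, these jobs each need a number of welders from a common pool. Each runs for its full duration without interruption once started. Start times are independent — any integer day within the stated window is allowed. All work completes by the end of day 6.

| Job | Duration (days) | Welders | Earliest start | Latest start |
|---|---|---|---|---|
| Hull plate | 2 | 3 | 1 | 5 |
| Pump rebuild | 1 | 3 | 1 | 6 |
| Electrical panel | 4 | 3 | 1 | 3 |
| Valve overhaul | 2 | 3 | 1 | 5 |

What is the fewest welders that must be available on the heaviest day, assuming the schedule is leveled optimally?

6

Early-start (Hull plate@1, Pump rebuild@1, Electrical panel@1, Valve overhaul@1) gives peak 12: d1:12  d2:9  d3:3  d4:3  d5:0  d6:0.
Shift Electrical panel→2, Valve overhaul→3.
Schedule Hull plate@1, Pump rebuild@1, Electrical panel@2, Valve overhaul@3: d1:6  d2:6  d3:6  d4:6  d5:3  d6:0 — peak 6.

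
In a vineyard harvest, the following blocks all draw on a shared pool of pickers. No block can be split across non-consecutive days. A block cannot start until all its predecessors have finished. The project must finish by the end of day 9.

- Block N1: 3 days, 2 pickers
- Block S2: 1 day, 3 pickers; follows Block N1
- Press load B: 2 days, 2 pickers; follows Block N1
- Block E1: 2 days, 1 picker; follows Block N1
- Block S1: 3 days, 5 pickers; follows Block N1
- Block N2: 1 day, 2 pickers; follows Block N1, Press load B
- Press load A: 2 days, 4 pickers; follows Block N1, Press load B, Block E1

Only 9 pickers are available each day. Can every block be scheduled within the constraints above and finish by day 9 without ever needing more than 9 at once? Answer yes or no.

Schedule Block N1@1, Block S2@4, Press load B@4, Block E1@6, Block S1@5, Block N2@8, Press load A@8: d1:2  d2:2  d3:2  d4:5  d5:7  d6:6  d7:6  d8:6  d9:4 — peak 7 ≤ 9.

yes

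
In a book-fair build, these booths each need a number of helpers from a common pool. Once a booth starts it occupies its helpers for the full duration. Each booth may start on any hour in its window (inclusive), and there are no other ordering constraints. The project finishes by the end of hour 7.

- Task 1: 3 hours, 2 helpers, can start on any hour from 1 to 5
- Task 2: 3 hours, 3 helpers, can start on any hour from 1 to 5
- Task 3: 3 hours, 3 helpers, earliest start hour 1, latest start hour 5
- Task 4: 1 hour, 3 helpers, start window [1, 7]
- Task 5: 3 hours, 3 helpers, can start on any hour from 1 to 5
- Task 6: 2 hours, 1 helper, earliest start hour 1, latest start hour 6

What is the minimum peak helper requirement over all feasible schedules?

6

Early-start (Task 1@1, Task 2@1, Task 3@1, Task 4@1, Task 5@1, Task 6@1) gives peak 15: h1:15  h2:12  h3:11  h4:0  h5:0  h6:0  h7:0.
Shift Task 3→4, Task 4→4, Task 5→5.
Schedule Task 1@1, Task 2@1, Task 3@4, Task 4@4, Task 5@5, Task 6@1: h1:6  h2:6  h3:5  h4:6  h5:6  h6:6  h7:3 — peak 6.
Total helper-hours = 38 over 7 hours ⇒ peak ≥ ⌈38/7⌉ = 6, so 6 is optimal.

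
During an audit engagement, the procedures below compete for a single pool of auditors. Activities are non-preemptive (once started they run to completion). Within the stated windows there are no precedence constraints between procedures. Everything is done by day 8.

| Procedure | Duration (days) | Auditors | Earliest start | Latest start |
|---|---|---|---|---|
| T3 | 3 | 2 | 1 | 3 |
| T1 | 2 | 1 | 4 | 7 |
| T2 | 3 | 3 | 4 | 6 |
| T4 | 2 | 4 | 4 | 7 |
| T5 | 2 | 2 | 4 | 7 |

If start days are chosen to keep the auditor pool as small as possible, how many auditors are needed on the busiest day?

5

Early-start (T3@1, T1@4, T2@4, T4@4, T5@4) gives peak 10: d1:2  d2:2  d3:2  d4:10  d5:10  d6:3  d7:0  d8:0.
Shift T2→6, T5→6.
Schedule T3@1, T1@4, T2@6, T4@4, T5@6: d1:2  d2:2  d3:2  d4:5  d5:5  d6:5  d7:5  d8:3 — peak 5.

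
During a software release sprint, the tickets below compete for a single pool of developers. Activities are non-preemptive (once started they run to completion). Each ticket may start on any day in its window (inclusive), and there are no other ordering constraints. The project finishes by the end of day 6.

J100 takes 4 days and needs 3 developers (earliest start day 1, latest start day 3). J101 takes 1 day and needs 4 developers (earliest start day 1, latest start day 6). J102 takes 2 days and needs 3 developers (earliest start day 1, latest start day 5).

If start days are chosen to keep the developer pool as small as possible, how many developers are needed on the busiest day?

6

Early-start (J100@1, J101@1, J102@1) gives peak 10: d1:10  d2:6  d3:3  d4:3  d5:0  d6:0.
Shift J101→5.
Schedule J100@1, J101@5, J102@1: d1:6  d2:6  d3:3  d4:3  d5:4  d6:0 — peak 6.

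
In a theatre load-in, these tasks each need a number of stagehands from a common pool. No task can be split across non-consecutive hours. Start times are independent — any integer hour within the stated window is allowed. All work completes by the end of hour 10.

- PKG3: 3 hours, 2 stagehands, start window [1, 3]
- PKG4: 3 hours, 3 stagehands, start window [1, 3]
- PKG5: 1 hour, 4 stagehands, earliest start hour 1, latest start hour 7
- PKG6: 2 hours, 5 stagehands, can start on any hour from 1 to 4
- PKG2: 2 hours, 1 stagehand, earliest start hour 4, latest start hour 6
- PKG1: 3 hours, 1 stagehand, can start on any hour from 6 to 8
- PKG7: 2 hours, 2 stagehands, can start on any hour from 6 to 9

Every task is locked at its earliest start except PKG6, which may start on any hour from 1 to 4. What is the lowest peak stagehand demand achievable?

9

PKG6@1: h1:14  h2:10  h3:5  h4:1  h5:1  h6:3  h7:3  h8:1  h9:0  h10:0 → peak 14
PKG6@2: h1:9  h2:10  h3:10  h4:1  h5:1  h6:3  h7:3  h8:1  h9:0  h10:0 → peak 10
PKG6@3: h1:9  h2:5  h3:10  h4:6  h5:1  h6:3  h7:3  h8:1  h9:0  h10:0 → peak 10
PKG6@4: h1:9  h2:5  h3:5  h4:6  h5:6  h6:3  h7:3  h8:1  h9:0  h10:0 → peak 9
Best is PKG6@4, peak 9.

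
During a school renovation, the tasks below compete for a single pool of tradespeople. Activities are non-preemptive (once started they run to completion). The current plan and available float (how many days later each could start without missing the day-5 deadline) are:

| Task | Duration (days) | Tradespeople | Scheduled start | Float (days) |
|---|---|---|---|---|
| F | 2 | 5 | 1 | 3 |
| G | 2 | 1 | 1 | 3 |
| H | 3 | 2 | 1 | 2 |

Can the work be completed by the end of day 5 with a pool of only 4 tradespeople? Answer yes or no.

The minimum achievable peak is 5; 4 < 5, so no feasible schedule stays within the cap.

no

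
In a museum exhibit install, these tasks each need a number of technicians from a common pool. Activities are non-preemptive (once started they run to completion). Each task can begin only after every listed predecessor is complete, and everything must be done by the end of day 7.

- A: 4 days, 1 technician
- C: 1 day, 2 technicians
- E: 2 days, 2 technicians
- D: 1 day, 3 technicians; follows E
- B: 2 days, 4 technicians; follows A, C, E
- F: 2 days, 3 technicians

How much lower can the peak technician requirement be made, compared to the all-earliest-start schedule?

4

Early-start peak: d1:8  d2:6  d3:4  d4:1  d5:4  d6:4  d7:0 ⇒ 8.
Leveled (A@2, C@1, E@1, D@3, B@6, F@4): d1:4  d2:3  d3:4  d4:4  d5:4  d6:4  d7:4 ⇒ 4.
Reduction 8 − 4 = 4.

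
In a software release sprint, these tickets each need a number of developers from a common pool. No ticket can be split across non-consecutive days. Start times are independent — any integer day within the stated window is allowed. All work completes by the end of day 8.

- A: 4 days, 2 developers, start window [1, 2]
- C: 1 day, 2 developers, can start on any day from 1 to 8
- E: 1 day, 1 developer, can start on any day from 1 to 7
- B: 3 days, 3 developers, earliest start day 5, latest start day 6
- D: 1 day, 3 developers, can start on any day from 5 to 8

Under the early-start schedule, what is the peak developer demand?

6

Early-start schedule: A@1, C@1, E@1, B@5, D@5.
Load per day: day 1: 5, day 2: 2, day 3: 2, day 4: 2, day 5: 6, day 6: 3, day 7: 3, day 8: 0.
Peak is 6.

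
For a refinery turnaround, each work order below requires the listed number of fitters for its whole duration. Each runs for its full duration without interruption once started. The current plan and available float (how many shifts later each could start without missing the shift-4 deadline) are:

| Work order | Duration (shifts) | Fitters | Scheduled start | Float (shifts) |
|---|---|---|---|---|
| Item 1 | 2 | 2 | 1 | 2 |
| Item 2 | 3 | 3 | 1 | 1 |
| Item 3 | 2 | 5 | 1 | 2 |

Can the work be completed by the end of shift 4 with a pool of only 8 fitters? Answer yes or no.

Schedule Item 1@1, Item 2@1, Item 3@3: s1:5  s2:5  s3:8  s4:5 — peak 8 ≤ 8.

yes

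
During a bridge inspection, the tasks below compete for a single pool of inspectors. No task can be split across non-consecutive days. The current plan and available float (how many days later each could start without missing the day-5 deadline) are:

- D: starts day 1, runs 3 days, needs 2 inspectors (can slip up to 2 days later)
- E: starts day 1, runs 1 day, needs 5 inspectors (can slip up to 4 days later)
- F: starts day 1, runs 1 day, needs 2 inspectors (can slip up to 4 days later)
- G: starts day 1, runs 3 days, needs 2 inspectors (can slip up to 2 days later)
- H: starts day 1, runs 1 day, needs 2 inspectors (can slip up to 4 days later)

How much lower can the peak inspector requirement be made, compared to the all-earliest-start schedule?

Early-start peak: d1:13  d2:4  d3:4  d4:0  d5:0 ⇒ 13.
Leveled (D@1, E@4, F@5, G@1, H@5): d1:4  d2:4  d3:4  d4:5  d5:4 ⇒ 5.
Reduction 13 − 5 = 8.

8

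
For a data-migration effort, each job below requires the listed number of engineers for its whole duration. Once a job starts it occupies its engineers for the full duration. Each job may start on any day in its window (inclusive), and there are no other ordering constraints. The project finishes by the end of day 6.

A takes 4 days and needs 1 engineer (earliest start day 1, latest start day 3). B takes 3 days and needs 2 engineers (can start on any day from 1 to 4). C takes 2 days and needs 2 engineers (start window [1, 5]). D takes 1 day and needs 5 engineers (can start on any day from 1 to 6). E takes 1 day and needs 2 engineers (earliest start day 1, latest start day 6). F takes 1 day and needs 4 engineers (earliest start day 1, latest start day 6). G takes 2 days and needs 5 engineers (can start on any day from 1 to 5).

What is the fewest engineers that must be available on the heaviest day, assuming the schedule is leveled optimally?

Early-start (A@1, B@1, C@1, D@1, E@1, F@1, G@1) gives peak 21: d1:21  d2:10  d3:3  d4:1  d5:0  d6:0.
Shift B→4, C→4, E→5, F→6, G→2.
Schedule A@1, B@4, C@4, D@1, E@5, F@6, G@2: d1:6  d2:6  d3:6  d4:5  d5:6  d6:6 — peak 6.
Total engineer-days = 35 over 6 days ⇒ peak ≥ ⌈35/6⌉ = 6, so 6 is optimal.

6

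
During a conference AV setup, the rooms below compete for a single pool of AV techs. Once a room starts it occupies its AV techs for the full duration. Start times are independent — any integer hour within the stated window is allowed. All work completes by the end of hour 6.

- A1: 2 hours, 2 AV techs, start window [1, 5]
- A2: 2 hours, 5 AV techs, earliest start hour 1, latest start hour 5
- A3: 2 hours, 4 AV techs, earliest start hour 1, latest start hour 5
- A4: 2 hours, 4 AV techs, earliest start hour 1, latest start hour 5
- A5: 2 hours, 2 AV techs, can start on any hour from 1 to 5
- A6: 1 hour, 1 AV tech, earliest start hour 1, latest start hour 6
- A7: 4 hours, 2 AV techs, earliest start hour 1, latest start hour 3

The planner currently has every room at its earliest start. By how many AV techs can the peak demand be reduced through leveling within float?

12

Early-start peak: h1:20  h2:19  h3:2  h4:2  h5:0  h6:0 ⇒ 20.
Leveled (A1@1, A2@1, A3@3, A4@5, A5@3, A6@1, A7@3): h1:8  h2:7  h3:8  h4:8  h5:6  h6:6 ⇒ 8.
Reduction 20 − 8 = 12.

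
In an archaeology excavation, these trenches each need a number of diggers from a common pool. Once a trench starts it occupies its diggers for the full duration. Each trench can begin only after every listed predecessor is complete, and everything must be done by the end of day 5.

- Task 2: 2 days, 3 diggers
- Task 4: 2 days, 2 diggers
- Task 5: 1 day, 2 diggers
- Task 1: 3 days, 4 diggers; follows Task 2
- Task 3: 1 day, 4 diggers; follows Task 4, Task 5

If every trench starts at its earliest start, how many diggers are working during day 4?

4

At early start, day 4 has: Task 1.
Demand: 4 = 4.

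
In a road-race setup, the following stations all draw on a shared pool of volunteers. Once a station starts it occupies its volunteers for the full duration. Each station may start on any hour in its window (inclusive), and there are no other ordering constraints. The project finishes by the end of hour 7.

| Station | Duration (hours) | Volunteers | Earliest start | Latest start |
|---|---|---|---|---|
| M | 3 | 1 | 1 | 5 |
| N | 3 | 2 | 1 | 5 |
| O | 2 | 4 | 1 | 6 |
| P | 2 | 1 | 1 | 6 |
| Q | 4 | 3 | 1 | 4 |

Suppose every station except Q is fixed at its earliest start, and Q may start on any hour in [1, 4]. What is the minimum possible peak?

Q@1: h1:11  h2:11  h3:6  h4:3  h5:0  h6:0  h7:0 → peak 11
Q@2: h1:8  h2:11  h3:6  h4:3  h5:3  h6:0  h7:0 → peak 11
Q@3: h1:8  h2:8  h3:6  h4:3  h5:3  h6:3  h7:0 → peak 8
Q@4: h1:8  h2:8  h3:3  h4:3  h5:3  h6:3  h7:3 → peak 8
Best is Q@3, peak 8.

8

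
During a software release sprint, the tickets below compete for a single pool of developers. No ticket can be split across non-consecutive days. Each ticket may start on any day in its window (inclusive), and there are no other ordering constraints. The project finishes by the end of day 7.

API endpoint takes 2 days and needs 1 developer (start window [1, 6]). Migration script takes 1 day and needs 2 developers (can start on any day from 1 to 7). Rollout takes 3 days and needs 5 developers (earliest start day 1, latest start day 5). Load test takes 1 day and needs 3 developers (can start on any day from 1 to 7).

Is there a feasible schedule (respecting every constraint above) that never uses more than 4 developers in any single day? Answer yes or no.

no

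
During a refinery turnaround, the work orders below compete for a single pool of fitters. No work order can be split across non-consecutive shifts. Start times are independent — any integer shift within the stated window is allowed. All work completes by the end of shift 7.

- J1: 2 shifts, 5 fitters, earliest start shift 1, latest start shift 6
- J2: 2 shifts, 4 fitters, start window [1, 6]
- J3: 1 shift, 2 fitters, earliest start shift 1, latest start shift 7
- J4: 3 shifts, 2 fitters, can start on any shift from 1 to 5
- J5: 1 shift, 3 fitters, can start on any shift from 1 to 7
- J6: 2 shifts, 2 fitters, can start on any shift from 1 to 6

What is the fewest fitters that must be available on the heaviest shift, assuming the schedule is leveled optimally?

6

Early-start (J1@1, J2@1, J3@1, J4@1, J5@1, J6@1) gives peak 18: s1:18  s2:13  s3:2  s4:0  s5:0  s6:0  s7:0.
Shift J2→3, J3→3, J4→4, J5→5, J6→6.
Schedule J1@1, J2@3, J3@3, J4@4, J5@5, J6@6: s1:5  s2:5  s3:6  s4:6  s5:5  s6:4  s7:2 — peak 6.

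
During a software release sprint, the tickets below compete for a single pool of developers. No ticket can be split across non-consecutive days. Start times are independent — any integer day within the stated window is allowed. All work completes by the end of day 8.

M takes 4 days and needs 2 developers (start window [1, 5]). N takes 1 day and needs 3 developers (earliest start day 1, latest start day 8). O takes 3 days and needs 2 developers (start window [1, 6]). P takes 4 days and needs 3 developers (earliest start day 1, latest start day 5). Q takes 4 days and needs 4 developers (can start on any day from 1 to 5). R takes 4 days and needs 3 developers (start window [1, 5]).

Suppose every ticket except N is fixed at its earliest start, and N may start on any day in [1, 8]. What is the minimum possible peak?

14

N@1: d1:17  d2:14  d3:14  d4:12  d5:0  d6:0  d7:0  d8:0 → peak 17
N@2: d1:14  d2:17  d3:14  d4:12  d5:0  d6:0  d7:0  d8:0 → peak 17
N@3: d1:14  d2:14  d3:17  d4:12  d5:0  d6:0  d7:0  d8:0 → peak 17
N@4: d1:14  d2:14  d3:14  d4:15  d5:0  d6:0  d7:0  d8:0 → peak 15
N@5: d1:14  d2:14  d3:14  d4:12  d5:3  d6:0  d7:0  d8:0 → peak 14
N@6: d1:14  d2:14  d3:14  d4:12  d5:0  d6:3  d7:0  d8:0 → peak 14
N@7: d1:14  d2:14  d3:14  d4:12  d5:0  d6:0  d7:3  d8:0 → peak 14
N@8: d1:14  d2:14  d3:14  d4:12  d5:0  d6:0  d7:0  d8:3 → peak 14
Best is N@5, peak 14.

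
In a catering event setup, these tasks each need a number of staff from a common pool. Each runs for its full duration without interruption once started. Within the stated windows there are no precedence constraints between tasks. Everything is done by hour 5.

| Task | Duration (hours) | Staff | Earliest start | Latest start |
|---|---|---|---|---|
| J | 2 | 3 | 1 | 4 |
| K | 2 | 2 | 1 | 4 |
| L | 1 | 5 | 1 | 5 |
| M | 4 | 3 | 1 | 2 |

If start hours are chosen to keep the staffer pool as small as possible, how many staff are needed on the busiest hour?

Early-start (J@1, K@1, L@1, M@1) gives peak 13: h1:13  h2:8  h3:3  h4:3  h5:0.
Shift K→3, L→5.
Schedule J@1, K@3, L@5, M@1: h1:6  h2:6  h3:5  h4:5  h5:5 — peak 6.
Total staffer-hours = 27 over 5 hours ⇒ peak ≥ ⌈27/5⌉ = 6, so 6 is optimal.

6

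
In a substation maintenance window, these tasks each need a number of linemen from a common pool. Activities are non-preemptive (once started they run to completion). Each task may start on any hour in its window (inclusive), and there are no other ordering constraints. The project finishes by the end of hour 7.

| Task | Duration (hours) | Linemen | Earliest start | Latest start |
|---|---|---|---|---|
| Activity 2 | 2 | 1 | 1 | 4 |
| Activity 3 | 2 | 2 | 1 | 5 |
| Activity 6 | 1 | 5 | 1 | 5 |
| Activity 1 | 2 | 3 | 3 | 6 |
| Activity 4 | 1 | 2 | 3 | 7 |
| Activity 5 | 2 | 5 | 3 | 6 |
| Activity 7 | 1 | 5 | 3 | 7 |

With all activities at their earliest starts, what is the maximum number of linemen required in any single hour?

Early-start schedule: Activity 2@1, Activity 3@1, Activity 6@1, Activity 1@3, Activity 4@3, Activity 5@3, Activity 7@3.
Load per hour: hour 1: 8, hour 2: 3, hour 3: 15, hour 4: 8, hour 5: 0, hour 6: 0, hour 7: 0.
Peak is 15.

15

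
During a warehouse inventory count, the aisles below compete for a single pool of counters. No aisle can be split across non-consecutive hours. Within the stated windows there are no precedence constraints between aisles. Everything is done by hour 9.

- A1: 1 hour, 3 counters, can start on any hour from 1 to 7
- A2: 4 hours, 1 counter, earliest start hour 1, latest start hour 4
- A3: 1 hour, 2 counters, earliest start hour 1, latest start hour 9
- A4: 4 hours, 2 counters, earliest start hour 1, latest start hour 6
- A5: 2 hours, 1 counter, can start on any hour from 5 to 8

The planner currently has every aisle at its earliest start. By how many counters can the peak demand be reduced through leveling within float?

5

Early-start peak: h1:8  h2:3  h3:3  h4:3  h5:1  h6:1  h7:0  h8:0  h9:0 ⇒ 8.
Leveled (A1@1, A2@2, A3@2, A4@3, A5@6): h1:3  h2:3  h3:3  h4:3  h5:3  h6:3  h7:1  h8:0  h9:0 ⇒ 3.
Reduction 8 − 3 = 5.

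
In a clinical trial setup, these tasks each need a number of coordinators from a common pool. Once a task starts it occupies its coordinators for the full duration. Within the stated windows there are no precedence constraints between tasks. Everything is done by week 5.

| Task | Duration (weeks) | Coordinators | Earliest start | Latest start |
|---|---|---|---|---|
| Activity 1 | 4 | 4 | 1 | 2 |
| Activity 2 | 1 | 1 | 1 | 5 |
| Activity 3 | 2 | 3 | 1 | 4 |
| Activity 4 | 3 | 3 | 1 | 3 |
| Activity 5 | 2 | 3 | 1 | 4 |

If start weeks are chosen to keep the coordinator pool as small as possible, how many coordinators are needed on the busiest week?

10

Early-start (Activity 1@1, Activity 2@1, Activity 3@1, Activity 4@1, Activity 5@1) gives peak 14: w1:14  w2:13  w3:7  w4:4  w5:0.
Shift Activity 4→2, Activity 5→3.
Schedule Activity 1@1, Activity 2@1, Activity 3@1, Activity 4@2, Activity 5@3: w1:8  w2:10  w3:10  w4:10  w5:0 — peak 10.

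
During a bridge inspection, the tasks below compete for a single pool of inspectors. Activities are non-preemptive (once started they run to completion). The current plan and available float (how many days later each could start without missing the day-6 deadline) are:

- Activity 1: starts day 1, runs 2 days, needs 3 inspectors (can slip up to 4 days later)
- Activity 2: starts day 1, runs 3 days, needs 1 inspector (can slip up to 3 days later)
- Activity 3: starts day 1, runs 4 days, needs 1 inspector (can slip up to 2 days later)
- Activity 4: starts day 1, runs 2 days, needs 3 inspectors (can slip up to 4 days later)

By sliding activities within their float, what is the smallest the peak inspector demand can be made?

4

Early-start (Activity 1@1, Activity 2@1, Activity 3@1, Activity 4@1) gives peak 8: d1:8  d2:8  d3:2  d4:1  d5:0  d6:0.
Shift Activity 3→3, Activity 4→4.
Schedule Activity 1@1, Activity 2@1, Activity 3@3, Activity 4@4: d1:4  d2:4  d3:2  d4:4  d5:4  d6:1 — peak 4.
Total inspector-days = 19 over 6 days ⇒ peak ≥ ⌈19/6⌉ = 4, so 4 is optimal.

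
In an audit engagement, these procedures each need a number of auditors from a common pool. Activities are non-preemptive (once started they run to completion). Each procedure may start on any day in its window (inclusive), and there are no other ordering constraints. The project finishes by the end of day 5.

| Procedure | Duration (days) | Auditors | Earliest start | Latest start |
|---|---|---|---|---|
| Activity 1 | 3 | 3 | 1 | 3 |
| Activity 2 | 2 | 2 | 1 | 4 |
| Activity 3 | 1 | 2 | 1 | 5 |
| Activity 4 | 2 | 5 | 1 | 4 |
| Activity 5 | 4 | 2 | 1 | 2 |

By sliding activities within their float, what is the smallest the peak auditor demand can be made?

7

Early-start (Activity 1@1, Activity 2@1, Activity 3@1, Activity 4@1, Activity 5@1) gives peak 14: d1:14  d2:12  d3:5  d4:2  d5:0.
Shift Activity 4→4, Activity 5→2.
Schedule Activity 1@1, Activity 2@1, Activity 3@1, Activity 4@4, Activity 5@2: d1:7  d2:7  d3:5  d4:7  d5:7 — peak 7.
Total auditor-days = 33 over 5 days ⇒ peak ≥ ⌈33/5⌉ = 7, so 7 is optimal.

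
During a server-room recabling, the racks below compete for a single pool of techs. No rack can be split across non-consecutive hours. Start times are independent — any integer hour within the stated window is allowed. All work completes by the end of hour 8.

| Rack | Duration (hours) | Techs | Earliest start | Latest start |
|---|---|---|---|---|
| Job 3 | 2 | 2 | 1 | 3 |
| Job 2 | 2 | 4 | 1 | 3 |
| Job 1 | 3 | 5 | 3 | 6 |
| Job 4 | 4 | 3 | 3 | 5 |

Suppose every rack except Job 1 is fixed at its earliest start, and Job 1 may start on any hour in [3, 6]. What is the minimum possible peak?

Job 1@3: h1:6  h2:6  h3:8  h4:8  h5:8  h6:3  h7:0  h8:0 → peak 8
Job 1@4: h1:6  h2:6  h3:3  h4:8  h5:8  h6:8  h7:0  h8:0 → peak 8
Job 1@5: h1:6  h2:6  h3:3  h4:3  h5:8  h6:8  h7:5  h8:0 → peak 8
Job 1@6: h1:6  h2:6  h3:3  h4:3  h5:3  h6:8  h7:5  h8:5 → peak 8
Best is Job 1@3, peak 8.

8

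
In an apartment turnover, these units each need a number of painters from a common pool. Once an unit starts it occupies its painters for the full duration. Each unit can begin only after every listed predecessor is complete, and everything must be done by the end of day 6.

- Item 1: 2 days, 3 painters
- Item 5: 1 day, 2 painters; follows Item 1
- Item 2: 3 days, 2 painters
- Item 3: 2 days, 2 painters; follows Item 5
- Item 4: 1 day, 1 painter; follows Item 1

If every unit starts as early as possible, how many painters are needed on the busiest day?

Early-start schedule: Item 1@1, Item 5@3, Item 2@1, Item 3@4, Item 4@3.
Load per day: day 1: 5, day 2: 5, day 3: 5, day 4: 2, day 5: 2, day 6: 0.
Peak is 5.

5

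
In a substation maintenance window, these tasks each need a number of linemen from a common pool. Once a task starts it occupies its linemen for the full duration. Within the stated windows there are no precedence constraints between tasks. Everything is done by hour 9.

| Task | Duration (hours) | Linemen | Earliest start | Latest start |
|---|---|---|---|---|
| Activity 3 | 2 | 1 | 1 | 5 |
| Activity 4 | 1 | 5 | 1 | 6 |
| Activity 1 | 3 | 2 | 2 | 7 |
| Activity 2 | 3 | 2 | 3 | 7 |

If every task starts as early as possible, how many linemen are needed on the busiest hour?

6

Early-start schedule: Activity 3@1, Activity 4@1, Activity 1@2, Activity 2@3.
Load per hour: hour 1: 6, hour 2: 3, hour 3: 4, hour 4: 4, hour 5: 2, hour 6: 0, hour 7: 0, hour 8: 0, hour 9: 0.
Peak is 6.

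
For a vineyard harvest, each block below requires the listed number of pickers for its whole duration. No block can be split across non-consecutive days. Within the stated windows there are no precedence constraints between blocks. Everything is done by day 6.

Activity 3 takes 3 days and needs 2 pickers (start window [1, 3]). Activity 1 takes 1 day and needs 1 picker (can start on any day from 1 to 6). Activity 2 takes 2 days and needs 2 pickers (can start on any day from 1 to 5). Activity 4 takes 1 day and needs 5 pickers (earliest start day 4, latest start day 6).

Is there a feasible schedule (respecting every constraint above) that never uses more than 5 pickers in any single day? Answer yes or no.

Schedule Activity 3@1, Activity 1@1, Activity 2@1, Activity 4@4: d1:5  d2:4  d3:2  d4:5  d5:0  d6:0 — peak 5 ≤ 5.

yes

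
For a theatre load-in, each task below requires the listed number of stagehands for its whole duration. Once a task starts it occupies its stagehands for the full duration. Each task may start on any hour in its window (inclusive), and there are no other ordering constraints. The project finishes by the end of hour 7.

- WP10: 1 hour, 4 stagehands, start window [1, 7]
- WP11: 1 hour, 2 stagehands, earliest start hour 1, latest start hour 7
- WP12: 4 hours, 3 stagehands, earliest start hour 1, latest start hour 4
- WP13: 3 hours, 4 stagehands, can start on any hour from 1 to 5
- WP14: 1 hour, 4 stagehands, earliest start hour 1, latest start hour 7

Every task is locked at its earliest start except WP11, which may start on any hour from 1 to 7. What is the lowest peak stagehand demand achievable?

WP11@1: h1:17  h2:7  h3:7  h4:3  h5:0  h6:0  h7:0 → peak 17
WP11@2: h1:15  h2:9  h3:7  h4:3  h5:0  h6:0  h7:0 → peak 15
WP11@3: h1:15  h2:7  h3:9  h4:3  h5:0  h6:0  h7:0 → peak 15
WP11@4: h1:15  h2:7  h3:7  h4:5  h5:0  h6:0  h7:0 → peak 15
WP11@5: h1:15  h2:7  h3:7  h4:3  h5:2  h6:0  h7:0 → peak 15
WP11@6: h1:15  h2:7  h3:7  h4:3  h5:0  h6:2  h7:0 → peak 15
WP11@7: h1:15  h2:7  h3:7  h4:3  h5:0  h6:0  h7:2 → peak 15
Best is WP11@2, peak 15.

15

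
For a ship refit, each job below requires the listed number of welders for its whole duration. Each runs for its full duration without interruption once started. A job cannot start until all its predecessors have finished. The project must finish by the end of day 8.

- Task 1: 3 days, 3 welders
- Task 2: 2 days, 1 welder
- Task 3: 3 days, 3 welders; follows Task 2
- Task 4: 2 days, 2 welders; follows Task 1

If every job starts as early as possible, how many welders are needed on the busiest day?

6

Early-start schedule: Task 1@1, Task 2@1, Task 3@3, Task 4@4.
Load per day: day 1: 4, day 2: 4, day 3: 6, day 4: 5, day 5: 5, day 6: 0, day 7: 0, day 8: 0.
Peak is 6.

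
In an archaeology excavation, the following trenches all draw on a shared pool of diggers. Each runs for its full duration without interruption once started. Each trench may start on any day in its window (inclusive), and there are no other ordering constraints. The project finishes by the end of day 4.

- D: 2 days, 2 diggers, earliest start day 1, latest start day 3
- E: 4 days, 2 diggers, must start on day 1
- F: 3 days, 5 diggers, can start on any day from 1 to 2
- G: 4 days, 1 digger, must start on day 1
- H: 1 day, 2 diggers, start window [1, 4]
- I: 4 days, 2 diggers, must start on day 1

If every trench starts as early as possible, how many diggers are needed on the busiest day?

14

Early-start schedule: D@1, E@1, F@1, G@1, H@1, I@1.
Load per day: day 1: 14, day 2: 12, day 3: 10, day 4: 5.
Peak is 14.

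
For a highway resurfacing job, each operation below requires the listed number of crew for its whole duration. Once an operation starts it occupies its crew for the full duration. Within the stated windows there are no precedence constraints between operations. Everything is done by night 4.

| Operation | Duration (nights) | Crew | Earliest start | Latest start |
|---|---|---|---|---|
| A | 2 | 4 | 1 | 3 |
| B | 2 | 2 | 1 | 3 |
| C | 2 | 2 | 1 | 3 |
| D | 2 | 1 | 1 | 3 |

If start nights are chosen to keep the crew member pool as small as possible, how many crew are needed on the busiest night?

5

Early-start (A@1, B@1, C@1, D@1) gives peak 9: n1:9  n2:9  n3:0  n4:0.
Shift B→3, C→3.
Schedule A@1, B@3, C@3, D@1: n1:5  n2:5  n3:4  n4:4 — peak 5.
Total crew member-nights = 18 over 4 nights ⇒ peak ≥ ⌈18/4⌉ = 5, so 5 is optimal.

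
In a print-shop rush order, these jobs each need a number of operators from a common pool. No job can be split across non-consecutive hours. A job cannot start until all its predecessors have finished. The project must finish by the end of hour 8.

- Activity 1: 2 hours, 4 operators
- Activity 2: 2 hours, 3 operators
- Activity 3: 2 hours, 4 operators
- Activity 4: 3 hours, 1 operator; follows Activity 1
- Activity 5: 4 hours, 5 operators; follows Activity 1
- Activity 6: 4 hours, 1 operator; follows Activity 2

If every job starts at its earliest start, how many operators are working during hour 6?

At early start, hour 6 has: Activity 5, Activity 6.
Demand: 5 + 1 = 6.

6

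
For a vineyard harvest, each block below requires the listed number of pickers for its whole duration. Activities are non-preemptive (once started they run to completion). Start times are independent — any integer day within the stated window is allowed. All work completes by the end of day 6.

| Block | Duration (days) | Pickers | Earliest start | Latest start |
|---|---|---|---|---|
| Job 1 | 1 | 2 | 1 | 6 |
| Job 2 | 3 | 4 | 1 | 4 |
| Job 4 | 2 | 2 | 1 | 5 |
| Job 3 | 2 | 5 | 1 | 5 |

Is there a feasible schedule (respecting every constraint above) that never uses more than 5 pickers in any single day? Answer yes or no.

no

The minimum achievable peak is 6; 5 < 6, so no feasible schedule stays within the cap.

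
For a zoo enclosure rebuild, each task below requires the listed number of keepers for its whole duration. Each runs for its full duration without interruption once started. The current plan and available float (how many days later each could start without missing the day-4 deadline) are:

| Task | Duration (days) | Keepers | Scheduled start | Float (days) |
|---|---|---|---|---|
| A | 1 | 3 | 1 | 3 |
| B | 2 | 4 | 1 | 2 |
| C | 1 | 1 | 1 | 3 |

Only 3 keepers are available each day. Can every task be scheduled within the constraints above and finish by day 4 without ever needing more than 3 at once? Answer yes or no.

no

The minimum achievable peak is 4; 3 < 4, so no feasible schedule stays within the cap.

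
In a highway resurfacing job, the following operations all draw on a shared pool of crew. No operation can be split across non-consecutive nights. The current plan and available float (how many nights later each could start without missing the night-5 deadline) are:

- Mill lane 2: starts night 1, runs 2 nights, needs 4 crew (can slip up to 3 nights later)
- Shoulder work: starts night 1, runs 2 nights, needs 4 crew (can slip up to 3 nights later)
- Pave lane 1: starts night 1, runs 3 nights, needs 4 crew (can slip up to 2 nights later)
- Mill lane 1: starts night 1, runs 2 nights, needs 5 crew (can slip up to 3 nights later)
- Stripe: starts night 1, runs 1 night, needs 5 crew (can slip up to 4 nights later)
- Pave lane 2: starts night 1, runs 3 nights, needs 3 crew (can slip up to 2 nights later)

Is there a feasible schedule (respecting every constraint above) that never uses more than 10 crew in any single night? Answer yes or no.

Total crew member-nights = 52; over 5 nights the average is 52/5 > 10, so some night must exceed 10.

no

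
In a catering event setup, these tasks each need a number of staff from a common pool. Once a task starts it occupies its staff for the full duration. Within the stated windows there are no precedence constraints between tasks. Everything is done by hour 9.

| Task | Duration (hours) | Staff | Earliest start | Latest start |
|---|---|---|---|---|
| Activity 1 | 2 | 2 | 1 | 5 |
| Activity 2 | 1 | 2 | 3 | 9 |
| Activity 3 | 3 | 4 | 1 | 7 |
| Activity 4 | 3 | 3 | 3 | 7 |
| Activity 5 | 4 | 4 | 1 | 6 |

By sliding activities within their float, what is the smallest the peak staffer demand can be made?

Early-start (Activity 1@1, Activity 2@3, Activity 3@1, Activity 4@3, Activity 5@1) gives peak 13: h1:10  h2:10  h3:13  h4:7  h5:3  h6:0  h7:0  h8:0  h9:0.
Shift Activity 4→4, Activity 5→4.
Schedule Activity 1@1, Activity 2@3, Activity 3@1, Activity 4@4, Activity 5@4: h1:6  h2:6  h3:6  h4:7  h5:7  h6:7  h7:4  h8:0  h9:0 — peak 7.

7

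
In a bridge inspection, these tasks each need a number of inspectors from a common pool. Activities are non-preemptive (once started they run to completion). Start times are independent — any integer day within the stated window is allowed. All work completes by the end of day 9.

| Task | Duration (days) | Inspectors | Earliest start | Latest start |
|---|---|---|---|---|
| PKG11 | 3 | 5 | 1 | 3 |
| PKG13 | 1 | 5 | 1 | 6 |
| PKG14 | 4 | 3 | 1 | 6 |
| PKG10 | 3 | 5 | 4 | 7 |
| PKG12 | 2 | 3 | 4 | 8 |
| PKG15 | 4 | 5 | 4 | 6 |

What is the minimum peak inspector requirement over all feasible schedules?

10

Early-start (PKG11@1, PKG13@1, PKG14@1, PKG10@4, PKG12@4, PKG15@4) gives peak 16: d1:13  d2:8  d3:8  d4:16  d5:13  d6:10  d7:5  d8:0  d9:0.
Shift PKG14→2, PKG12→7, PKG15→6.
Schedule PKG11@1, PKG13@1, PKG14@2, PKG10@4, PKG12@7, PKG15@6: d1:10  d2:8  d3:8  d4:8  d5:8  d6:10  d7:8  d8:8  d9:5 — peak 10.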